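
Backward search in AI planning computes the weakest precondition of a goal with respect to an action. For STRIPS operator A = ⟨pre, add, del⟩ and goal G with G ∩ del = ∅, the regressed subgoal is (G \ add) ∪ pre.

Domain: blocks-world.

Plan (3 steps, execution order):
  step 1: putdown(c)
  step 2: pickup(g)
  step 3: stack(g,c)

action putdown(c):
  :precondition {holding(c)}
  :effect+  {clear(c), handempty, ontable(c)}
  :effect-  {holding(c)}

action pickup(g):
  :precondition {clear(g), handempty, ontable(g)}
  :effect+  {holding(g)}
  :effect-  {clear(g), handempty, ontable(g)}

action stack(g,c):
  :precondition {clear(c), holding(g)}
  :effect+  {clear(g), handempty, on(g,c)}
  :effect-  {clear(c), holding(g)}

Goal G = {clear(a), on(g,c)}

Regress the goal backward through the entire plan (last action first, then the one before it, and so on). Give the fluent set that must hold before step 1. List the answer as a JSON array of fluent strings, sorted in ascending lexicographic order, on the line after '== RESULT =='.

Regress step by step:
  through step 3 (stack(g,c)): drop {on(g,c)}, keep {clear(a)}, require {clear(c), holding(g)}
    → {clear(a), clear(c), holding(g)}
  through step 2 (pickup(g)): drop {holding(g)}, keep {clear(a), clear(c)}, require {clear(g), handempty, ontable(g)}
    → {clear(a), clear(c), clear(g), handempty, ontable(g)}
  through step 1 (putdown(c)): drop {clear(c), handempty}, keep {clear(a), clear(g), ontable(g)}, require {holding(c)}
    → {clear(a), clear(g), holding(c), ontable(g)}

== RESULT ==
["clear(a)", "clear(g)", "holding(c)", "ontable(g)"]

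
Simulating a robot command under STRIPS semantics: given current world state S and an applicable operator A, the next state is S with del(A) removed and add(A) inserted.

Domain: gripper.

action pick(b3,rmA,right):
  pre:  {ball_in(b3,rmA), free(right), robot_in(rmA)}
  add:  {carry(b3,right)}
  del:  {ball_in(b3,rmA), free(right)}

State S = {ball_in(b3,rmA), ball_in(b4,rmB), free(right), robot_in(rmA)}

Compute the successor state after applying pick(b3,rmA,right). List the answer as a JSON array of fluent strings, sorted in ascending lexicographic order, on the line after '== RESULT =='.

Progress:
  pre ⊆ S: {ball_in(b3,rmA), free(right), robot_in(rmA)} ⊆ S  — applicable
  S \ del = {ball_in(b4,rmB), robot_in(rmA)}
  ∪ add   = {ball_in(b4,rmB), carry(b3,right), robot_in(rmA)}

== RESULT ==
["ball_in(b4,rmB)", "carry(b3,right)", "robot_in(rmA)"]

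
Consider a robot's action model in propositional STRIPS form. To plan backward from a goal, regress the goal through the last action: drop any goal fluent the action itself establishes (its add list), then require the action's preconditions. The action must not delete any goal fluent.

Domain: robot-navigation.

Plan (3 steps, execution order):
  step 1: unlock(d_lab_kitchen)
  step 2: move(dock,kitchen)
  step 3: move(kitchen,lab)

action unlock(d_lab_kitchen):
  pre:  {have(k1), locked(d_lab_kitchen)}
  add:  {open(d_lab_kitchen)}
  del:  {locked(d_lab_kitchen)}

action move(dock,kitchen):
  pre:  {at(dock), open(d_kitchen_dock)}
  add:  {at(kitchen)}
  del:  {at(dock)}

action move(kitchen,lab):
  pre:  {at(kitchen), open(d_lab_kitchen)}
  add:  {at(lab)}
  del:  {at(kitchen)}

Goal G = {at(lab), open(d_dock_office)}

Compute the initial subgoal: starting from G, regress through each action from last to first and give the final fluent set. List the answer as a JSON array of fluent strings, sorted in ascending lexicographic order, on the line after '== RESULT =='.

Regress step by step:
  through step 3 (move(kitchen,lab)): drop {at(lab)}, keep {open(d_dock_office)}, require {at(kitchen), open(d_lab_kitchen)}
    → {at(kitchen), open(d_dock_office), open(d_lab_kitchen)}
  through step 2 (move(dock,kitchen)): drop {at(kitchen)}, keep {open(d_dock_office), open(d_lab_kitchen)}, require {at(dock), open(d_kitchen_dock)}
    → {at(dock), open(d_dock_office), open(d_kitchen_dock), open(d_lab_kitchen)}
  through step 1 (unlock(d_lab_kitchen)): drop {open(d_lab_kitchen)}, keep {at(dock), open(d_dock_office), open(d_kitchen_dock)}, require {have(k1), locked(d_lab_kitchen)}
    → {at(dock), have(k1), locked(d_lab_kitchen), open(d_dock_office), open(d_kitchen_dock)}

== RESULT ==
["at(dock)", "have(k1)", "locked(d_lab_kitchen)", "open(d_dock_office)", "open(d_kitchen_dock)"]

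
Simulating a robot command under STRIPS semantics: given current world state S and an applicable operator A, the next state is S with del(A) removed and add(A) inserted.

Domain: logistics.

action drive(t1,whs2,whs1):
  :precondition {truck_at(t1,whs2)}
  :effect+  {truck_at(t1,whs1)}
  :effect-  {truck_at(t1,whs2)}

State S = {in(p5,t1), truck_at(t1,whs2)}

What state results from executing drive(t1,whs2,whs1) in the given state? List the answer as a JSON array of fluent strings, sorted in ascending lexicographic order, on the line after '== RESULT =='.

Compute (S \ del) ∪ add:
  pre ⊆ S: {truck_at(t1,whs2)} ⊆ S  — applicable
  S \ del = {in(p5,t1)}
  ∪ add   = {in(p5,t1), truck_at(t1,whs1)}

== RESULT ==
["in(p5,t1)", "truck_at(t1,whs1)"]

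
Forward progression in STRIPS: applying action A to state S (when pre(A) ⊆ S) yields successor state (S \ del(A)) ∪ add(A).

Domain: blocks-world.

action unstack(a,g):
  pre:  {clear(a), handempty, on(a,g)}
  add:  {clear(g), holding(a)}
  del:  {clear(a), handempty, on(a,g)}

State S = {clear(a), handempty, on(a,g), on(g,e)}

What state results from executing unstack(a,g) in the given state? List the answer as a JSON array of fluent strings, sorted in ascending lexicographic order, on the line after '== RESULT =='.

Compute (S \ del) ∪ add:
  pre ⊆ S: {clear(a), handempty, on(a,g)} ⊆ S  — applicable
  S \ del = {on(g,e)}
  ∪ add   = {clear(g), holding(a), on(g,e)}

== RESULT ==
["clear(g)", "holding(a)", "on(g,e)"]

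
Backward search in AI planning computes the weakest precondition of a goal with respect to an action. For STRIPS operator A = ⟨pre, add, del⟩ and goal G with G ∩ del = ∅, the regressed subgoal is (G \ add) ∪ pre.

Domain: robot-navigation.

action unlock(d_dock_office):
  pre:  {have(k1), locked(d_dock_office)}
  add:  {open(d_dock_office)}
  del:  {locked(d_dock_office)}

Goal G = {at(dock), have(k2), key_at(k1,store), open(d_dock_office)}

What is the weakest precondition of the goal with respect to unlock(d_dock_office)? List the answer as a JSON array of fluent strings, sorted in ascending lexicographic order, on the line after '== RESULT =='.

Regress:
  G ∩ del = {}  (empty — regression defined)
  G \ add = {at(dock), have(k2), key_at(k1,store), open(d_dock_office)} \ {open(d_dock_office)} = {at(dock), have(k2), key_at(k1,store)}
  ∪ pre   = {at(dock), have(k2), key_at(k1,store)} ∪ {have(k1), locked(d_dock_office)}
          = {at(dock), have(k1), have(k2), key_at(k1,store), locked(d_dock_office)}

== RESULT ==
["at(dock)", "have(k1)", "have(k2)", "key_at(k1,store)", "locked(d_dock_office)"]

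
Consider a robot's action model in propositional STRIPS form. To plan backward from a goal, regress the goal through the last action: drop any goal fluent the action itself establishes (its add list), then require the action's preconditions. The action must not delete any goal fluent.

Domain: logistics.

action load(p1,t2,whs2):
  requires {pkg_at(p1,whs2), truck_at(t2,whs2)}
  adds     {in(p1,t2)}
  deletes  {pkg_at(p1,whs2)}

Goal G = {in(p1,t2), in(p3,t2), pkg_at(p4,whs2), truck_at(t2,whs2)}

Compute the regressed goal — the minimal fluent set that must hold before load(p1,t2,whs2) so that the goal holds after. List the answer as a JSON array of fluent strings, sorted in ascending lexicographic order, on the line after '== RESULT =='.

Compute (G \ add) ∪ pre:
  G ∩ del = {}  (empty — regression defined)
  G \ add = {in(p1,t2), in(p3,t2), pkg_at(p4,whs2), truck_at(t2,whs2)} \ {in(p1,t2)} = {in(p3,t2), pkg_at(p4,whs2), truck_at(t2,whs2)}
  ∪ pre   = {in(p3,t2), pkg_at(p4,whs2), truck_at(t2,whs2)} ∪ {pkg_at(p1,whs2), truck_at(t2,whs2)}
          = {in(p3,t2), pkg_at(p1,whs2), pkg_at(p4,whs2), truck_at(t2,whs2)}

== RESULT ==
["in(p3,t2)", "pkg_at(p1,whs2)", "pkg_at(p4,whs2)", "truck_at(t2,whs2)"]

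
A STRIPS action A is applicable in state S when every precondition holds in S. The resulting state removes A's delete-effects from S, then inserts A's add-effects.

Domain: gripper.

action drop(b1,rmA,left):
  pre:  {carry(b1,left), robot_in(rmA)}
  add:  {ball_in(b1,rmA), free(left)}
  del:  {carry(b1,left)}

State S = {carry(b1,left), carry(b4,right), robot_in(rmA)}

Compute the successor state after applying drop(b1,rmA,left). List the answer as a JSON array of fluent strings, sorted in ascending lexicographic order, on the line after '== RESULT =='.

Compute (S \ del) ∪ add:
  pre ⊆ S: {carry(b1,left), robot_in(rmA)} ⊆ S  — applicable
  S \ del = {carry(b4,right), robot_in(rmA)}
  ∪ add   = {ball_in(b1,rmA), carry(b4,right), free(left), robot_in(rmA)}

== RESULT ==
["ball_in(b1,rmA)", "carry(b4,right)", "free(left)", "robot_in(rmA)"]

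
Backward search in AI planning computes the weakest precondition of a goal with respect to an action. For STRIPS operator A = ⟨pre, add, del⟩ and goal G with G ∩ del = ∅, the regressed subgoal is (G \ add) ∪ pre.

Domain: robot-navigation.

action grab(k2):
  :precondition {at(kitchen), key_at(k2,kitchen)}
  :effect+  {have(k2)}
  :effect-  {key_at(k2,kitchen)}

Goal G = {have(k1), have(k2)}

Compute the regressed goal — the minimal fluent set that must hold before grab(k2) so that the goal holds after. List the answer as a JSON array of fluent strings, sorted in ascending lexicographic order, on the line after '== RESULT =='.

Regress:
  G ∩ del = {}  (empty — regression defined)
  G \ add = {have(k1), have(k2)} \ {have(k2)} = {have(k1)}
  ∪ pre   = {have(k1)} ∪ {at(kitchen), key_at(k2,kitchen)}
          = {at(kitchen), have(k1), key_at(k2,kitchen)}

== RESULT ==
["at(kitchen)", "have(k1)", "key_at(k2,kitchen)"]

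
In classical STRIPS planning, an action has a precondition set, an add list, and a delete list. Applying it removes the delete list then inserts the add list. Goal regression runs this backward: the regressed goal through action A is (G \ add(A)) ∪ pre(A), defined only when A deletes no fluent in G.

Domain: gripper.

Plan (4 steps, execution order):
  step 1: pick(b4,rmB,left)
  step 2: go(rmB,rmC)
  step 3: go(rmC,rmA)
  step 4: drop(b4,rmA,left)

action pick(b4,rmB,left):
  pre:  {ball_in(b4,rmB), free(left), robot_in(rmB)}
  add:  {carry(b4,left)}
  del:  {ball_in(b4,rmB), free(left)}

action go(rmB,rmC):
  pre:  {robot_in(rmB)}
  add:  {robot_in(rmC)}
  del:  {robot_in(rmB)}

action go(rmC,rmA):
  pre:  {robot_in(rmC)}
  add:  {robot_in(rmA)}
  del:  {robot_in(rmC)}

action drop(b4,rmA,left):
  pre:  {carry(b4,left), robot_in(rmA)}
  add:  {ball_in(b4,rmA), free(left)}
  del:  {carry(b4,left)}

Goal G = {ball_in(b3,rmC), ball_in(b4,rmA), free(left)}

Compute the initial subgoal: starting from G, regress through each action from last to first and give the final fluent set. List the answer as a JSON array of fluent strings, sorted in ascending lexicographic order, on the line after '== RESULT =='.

Regress step by step:
  through step 4 (drop(b4,rmA,left)): drop {ball_in(b4,rmA), free(left)}, keep {ball_in(b3,rmC)}, require {carry(b4,left), robot_in(rmA)}
    → {ball_in(b3,rmC), carry(b4,left), robot_in(rmA)}
  through step 3 (go(rmC,rmA)): drop {robot_in(rmA)}, keep {ball_in(b3,rmC), carry(b4,left)}, require {robot_in(rmC)}
    → {ball_in(b3,rmC), carry(b4,left), robot_in(rmC)}
  through step 2 (go(rmB,rmC)): drop {robot_in(rmC)}, keep {ball_in(b3,rmC), carry(b4,left)}, require {robot_in(rmB)}
    → {ball_in(b3,rmC), carry(b4,left), robot_in(rmB)}
  through step 1 (pick(b4,rmB,left)): drop {carry(b4,left)}, keep {ball_in(b3,rmC), robot_in(rmB)}, require {ball_in(b4,rmB), free(left), robot_in(rmB)}
    → {ball_in(b3,rmC), ball_in(b4,rmB), free(left), robot_in(rmB)}

== RESULT ==
["ball_in(b3,rmC)", "ball_in(b4,rmB)", "free(left)", "robot_in(rmB)"]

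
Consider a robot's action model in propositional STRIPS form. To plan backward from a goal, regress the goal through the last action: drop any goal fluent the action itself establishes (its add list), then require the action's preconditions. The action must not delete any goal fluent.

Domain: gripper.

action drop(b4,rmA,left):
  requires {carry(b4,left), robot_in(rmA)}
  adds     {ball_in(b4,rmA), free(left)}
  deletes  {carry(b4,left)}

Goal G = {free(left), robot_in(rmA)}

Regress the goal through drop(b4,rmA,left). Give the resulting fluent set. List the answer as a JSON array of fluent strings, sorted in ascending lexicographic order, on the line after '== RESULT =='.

Regress:
  G ∩ del = {}  (empty — regression defined)
  G \ add = {free(left), robot_in(rmA)} \ {ball_in(b4,rmA), free(left)} = {robot_in(rmA)}
  ∪ pre   = {robot_in(rmA)} ∪ {carry(b4,left), robot_in(rmA)}
          = {carry(b4,left), robot_in(rmA)}

== RESULT ==
["carry(b4,left)", "robot_in(rmA)"]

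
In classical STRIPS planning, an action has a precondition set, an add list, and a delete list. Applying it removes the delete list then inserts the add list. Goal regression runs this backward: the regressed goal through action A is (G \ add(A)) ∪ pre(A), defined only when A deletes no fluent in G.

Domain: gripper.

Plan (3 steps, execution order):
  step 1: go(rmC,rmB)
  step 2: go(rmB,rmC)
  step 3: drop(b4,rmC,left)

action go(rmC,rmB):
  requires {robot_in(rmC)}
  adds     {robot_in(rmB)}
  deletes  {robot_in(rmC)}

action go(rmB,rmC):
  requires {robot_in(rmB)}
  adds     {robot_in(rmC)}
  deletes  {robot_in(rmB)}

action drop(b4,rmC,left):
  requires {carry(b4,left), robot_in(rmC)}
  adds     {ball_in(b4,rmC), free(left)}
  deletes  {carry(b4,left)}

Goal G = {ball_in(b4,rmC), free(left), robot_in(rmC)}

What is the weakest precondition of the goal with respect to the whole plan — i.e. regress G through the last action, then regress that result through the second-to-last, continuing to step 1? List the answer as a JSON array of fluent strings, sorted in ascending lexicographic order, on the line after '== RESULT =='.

Work backward from the goal:
  through step 3 (drop(b4,rmC,left)): drop {ball_in(b4,rmC), free(left)}, keep {robot_in(rmC)}, require {carry(b4,left), robot_in(rmC)}
    → {carry(b4,left), robot_in(rmC)}
  through step 2 (go(rmB,rmC)): drop {robot_in(rmC)}, keep {carry(b4,left)}, require {robot_in(rmB)}
    → {carry(b4,left), robot_in(rmB)}
  through step 1 (go(rmC,rmB)): drop {robot_in(rmB)}, keep {carry(b4,left)}, require {robot_in(rmC)}
    → {carry(b4,left), robot_in(rmC)}

== RESULT ==
["carry(b4,left)", "robot_in(rmC)"]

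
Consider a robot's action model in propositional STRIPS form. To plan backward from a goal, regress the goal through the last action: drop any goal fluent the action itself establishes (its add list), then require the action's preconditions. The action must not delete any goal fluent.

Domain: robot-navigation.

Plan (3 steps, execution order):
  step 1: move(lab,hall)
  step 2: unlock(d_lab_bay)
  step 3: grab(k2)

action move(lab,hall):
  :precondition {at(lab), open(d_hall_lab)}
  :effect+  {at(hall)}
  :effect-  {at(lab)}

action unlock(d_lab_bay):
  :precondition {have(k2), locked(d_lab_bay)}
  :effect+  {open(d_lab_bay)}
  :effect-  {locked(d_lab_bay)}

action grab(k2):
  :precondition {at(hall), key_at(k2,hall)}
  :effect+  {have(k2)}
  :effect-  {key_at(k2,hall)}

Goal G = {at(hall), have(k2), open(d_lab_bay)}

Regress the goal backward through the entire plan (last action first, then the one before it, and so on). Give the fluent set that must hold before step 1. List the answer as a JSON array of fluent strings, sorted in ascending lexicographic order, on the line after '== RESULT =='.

Work backward from the goal:
  through step 3 (grab(k2)): drop {have(k2)}, keep {at(hall), open(d_lab_bay)}, require {at(hall), key_at(k2,hall)}
    → {at(hall), key_at(k2,hall), open(d_lab_bay)}
  through step 2 (unlock(d_lab_bay)): drop {open(d_lab_bay)}, keep {at(hall), key_at(k2,hall)}, require {have(k2), locked(d_lab_bay)}
    → {at(hall), have(k2), key_at(k2,hall), locked(d_lab_bay)}
  through step 1 (move(lab,hall)): drop {at(hall)}, keep {have(k2), key_at(k2,hall), locked(d_lab_bay)}, require {at(lab), open(d_hall_lab)}
    → {at(lab), have(k2), key_at(k2,hall), locked(d_lab_bay), open(d_hall_lab)}

== RESULT ==
["at(lab)", "have(k2)", "key_at(k2,hall)", "locked(d_lab_bay)", "open(d_hall_lab)"]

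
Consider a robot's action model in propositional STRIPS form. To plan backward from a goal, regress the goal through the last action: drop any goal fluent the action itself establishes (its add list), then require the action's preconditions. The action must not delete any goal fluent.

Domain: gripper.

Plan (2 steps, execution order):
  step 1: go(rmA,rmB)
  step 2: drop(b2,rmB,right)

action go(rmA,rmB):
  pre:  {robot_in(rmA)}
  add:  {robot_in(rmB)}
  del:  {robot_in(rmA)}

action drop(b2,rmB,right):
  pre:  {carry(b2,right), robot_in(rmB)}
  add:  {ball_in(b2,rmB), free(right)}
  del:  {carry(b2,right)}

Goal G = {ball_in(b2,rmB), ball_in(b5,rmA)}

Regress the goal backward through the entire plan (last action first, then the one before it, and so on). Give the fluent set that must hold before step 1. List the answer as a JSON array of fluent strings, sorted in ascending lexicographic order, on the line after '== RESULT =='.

Work backward from the goal:
  through step 2 (drop(b2,rmB,right)): drop {ball_in(b2,rmB)}, keep {ball_in(b5,rmA)}, require {carry(b2,right), robot_in(rmB)}
    → {ball_in(b5,rmA), carry(b2,right), robot_in(rmB)}
  through step 1 (go(rmA,rmB)): drop {robot_in(rmB)}, keep {ball_in(b5,rmA), carry(b2,right)}, require {robot_in(rmA)}
    → {ball_in(b5,rmA), carry(b2,right), robot_in(rmA)}

== RESULT ==
["ball_in(b5,rmA)", "carry(b2,right)", "robot_in(rmA)"]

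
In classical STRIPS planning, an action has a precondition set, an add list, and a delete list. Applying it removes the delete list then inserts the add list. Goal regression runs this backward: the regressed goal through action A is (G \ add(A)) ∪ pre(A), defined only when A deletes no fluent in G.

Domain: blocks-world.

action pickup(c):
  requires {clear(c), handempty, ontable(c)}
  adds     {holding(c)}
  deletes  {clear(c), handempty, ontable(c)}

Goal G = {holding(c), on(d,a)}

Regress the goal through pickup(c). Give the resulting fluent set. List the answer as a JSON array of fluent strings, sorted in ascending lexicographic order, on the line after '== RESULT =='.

Compute (G \ add) ∪ pre:
  G ∩ del = {}  (empty — regression defined)
  G \ add = {holding(c), on(d,a)} \ {holding(c)} = {on(d,a)}
  ∪ pre   = {on(d,a)} ∪ {clear(c), handempty, ontable(c)}
          = {clear(c), handempty, on(d,a), ontable(c)}

== RESULT ==
["clear(c)", "handempty", "on(d,a)", "ontable(c)"]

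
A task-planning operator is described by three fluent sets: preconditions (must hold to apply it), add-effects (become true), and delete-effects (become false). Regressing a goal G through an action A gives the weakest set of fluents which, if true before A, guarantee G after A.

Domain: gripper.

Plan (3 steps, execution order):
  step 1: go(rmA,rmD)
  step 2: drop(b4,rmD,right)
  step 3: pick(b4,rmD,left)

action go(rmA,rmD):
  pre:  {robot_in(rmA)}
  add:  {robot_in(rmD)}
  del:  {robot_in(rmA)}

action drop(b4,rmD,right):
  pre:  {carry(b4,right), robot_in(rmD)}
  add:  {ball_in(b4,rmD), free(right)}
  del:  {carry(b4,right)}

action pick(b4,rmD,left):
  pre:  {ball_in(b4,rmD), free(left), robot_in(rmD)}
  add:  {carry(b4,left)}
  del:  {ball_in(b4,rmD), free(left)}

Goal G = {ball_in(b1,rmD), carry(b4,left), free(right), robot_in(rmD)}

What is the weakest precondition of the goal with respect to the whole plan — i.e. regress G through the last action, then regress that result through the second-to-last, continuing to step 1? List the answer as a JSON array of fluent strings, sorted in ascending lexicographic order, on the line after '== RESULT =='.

Work backward from the goal:
  through step 3 (pick(b4,rmD,left)): drop {carry(b4,left)}, keep {ball_in(b1,rmD), free(right), robot_in(rmD)}, require {ball_in(b4,rmD), free(left), robot_in(rmD)}
    → {ball_in(b1,rmD), ball_in(b4,rmD), free(left), free(right), robot_in(rmD)}
  through step 2 (drop(b4,rmD,right)): drop {ball_in(b4,rmD), free(right)}, keep {ball_in(b1,rmD), free(left), robot_in(rmD)}, require {carry(b4,right), robot_in(rmD)}
    → {ball_in(b1,rmD), carry(b4,right), free(left), robot_in(rmD)}
  through step 1 (go(rmA,rmD)): drop {robot_in(rmD)}, keep {ball_in(b1,rmD), carry(b4,right), free(left)}, require {robot_in(rmA)}
    → {ball_in(b1,rmD), carry(b4,right), free(left), robot_in(rmA)}

== RESULT ==
["ball_in(b1,rmD)", "carry(b4,right)", "free(left)", "robot_in(rmA)"]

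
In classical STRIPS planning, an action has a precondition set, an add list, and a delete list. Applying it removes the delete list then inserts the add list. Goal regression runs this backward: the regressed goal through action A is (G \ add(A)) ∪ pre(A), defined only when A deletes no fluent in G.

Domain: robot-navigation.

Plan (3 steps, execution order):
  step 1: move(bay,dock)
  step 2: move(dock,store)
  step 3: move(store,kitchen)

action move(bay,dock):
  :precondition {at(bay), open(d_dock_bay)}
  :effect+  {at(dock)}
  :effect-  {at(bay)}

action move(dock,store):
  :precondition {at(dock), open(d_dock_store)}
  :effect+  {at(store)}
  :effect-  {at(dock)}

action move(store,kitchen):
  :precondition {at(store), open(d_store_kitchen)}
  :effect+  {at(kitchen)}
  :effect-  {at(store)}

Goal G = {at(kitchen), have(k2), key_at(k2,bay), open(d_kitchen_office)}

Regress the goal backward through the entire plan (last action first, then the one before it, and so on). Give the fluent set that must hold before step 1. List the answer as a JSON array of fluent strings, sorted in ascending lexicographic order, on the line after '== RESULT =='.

Work backward from the goal:
  through step 3 (move(store,kitchen)): drop {at(kitchen)}, keep {have(k2), key_at(k2,bay), open(d_kitchen_office)}, require {at(store), open(d_store_kitchen)}
    → {at(store), have(k2), key_at(k2,bay), open(d_kitchen_office), open(d_store_kitchen)}
  through step 2 (move(dock,store)): drop {at(store)}, keep {have(k2), key_at(k2,bay), open(d_kitchen_office), open(d_store_kitchen)}, require {at(dock), open(d_dock_store)}
    → {at(dock), have(k2), key_at(k2,bay), open(d_dock_store), open(d_kitchen_office), open(d_store_kitchen)}
  through step 1 (move(bay,dock)): drop {at(dock)}, keep {have(k2), key_at(k2,bay), open(d_dock_store), open(d_kitchen_office), open(d_store_kitchen)}, require {at(bay), open(d_dock_bay)}
    → {at(bay), have(k2), key_at(k2,bay), open(d_dock_bay), open(d_dock_store), open(d_kitchen_office), open(d_store_kitchen)}

== RESULT ==
["at(bay)", "have(k2)", "key_at(k2,bay)", "open(d_dock_bay)", "open(d_dock_store)", "open(d_kitchen_office)", "open(d_store_kitchen)"]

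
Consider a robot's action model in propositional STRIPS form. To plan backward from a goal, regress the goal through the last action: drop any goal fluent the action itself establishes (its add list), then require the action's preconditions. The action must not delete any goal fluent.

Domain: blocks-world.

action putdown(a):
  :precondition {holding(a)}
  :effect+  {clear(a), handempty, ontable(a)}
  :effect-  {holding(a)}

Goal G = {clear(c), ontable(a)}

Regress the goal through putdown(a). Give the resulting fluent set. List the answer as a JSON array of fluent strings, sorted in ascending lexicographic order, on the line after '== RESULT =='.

Compute (G \ add) ∪ pre:
  G ∩ del = {}  (empty — regression defined)
  G \ add = {clear(c), ontable(a)} \ {clear(a), handempty, ontable(a)} = {clear(c)}
  ∪ pre   = {clear(c)} ∪ {holding(a)}
          = {clear(c), holding(a)}

== RESULT ==
["clear(c)", "holding(a)"]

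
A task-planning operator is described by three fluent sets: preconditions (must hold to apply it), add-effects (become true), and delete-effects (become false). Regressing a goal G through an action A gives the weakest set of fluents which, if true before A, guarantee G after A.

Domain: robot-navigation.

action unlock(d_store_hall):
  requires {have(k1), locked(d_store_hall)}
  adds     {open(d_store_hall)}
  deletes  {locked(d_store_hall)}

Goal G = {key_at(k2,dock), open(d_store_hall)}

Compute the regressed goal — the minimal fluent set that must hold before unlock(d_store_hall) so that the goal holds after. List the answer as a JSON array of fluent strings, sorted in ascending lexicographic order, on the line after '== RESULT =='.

Compute (G \ add) ∪ pre:
  G ∩ del = {}  (empty — regression defined)
  G \ add = {key_at(k2,dock), open(d_store_hall)} \ {open(d_store_hall)} = {key_at(k2,dock)}
  ∪ pre   = {key_at(k2,dock)} ∪ {have(k1), locked(d_store_hall)}
          = {have(k1), key_at(k2,dock), locked(d_store_hall)}

== RESULT ==
["have(k1)", "key_at(k2,dock)", "locked(d_store_hall)"]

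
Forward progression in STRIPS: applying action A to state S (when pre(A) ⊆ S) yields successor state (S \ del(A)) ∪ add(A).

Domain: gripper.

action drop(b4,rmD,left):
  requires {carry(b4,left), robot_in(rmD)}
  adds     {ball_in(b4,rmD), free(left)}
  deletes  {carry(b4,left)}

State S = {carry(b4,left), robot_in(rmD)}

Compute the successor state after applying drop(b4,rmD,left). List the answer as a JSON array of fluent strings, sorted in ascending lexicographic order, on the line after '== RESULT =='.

Compute (S \ del) ∪ add:
  pre ⊆ S: {carry(b4,left), robot_in(rmD)} ⊆ S  — applicable
  S \ del = {robot_in(rmD)}
  ∪ add   = {ball_in(b4,rmD), free(left), robot_in(rmD)}

== RESULT ==
["ball_in(b4,rmD)", "free(left)", "robot_in(rmD)"]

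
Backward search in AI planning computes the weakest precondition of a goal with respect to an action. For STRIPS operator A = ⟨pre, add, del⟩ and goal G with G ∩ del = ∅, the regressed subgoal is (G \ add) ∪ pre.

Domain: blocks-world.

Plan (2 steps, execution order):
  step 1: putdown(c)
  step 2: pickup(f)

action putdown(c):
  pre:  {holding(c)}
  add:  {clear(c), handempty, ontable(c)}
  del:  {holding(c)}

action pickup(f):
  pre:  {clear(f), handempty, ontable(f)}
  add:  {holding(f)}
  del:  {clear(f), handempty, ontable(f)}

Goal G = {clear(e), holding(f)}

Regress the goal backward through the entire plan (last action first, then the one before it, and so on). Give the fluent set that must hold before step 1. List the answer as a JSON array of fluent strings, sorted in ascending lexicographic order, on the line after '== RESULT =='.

Work backward from the goal:
  through step 2 (pickup(f)): drop {holding(f)}, keep {clear(e)}, require {clear(f), handempty, ontable(f)}
    → {clear(e), clear(f), handempty, ontable(f)}
  through step 1 (putdown(c)): drop {handempty}, keep {clear(e), clear(f), ontable(f)}, require {holding(c)}
    → {clear(e), clear(f), holding(c), ontable(f)}

== RESULT ==
["clear(e)", "clear(f)", "holding(c)", "ontable(f)"]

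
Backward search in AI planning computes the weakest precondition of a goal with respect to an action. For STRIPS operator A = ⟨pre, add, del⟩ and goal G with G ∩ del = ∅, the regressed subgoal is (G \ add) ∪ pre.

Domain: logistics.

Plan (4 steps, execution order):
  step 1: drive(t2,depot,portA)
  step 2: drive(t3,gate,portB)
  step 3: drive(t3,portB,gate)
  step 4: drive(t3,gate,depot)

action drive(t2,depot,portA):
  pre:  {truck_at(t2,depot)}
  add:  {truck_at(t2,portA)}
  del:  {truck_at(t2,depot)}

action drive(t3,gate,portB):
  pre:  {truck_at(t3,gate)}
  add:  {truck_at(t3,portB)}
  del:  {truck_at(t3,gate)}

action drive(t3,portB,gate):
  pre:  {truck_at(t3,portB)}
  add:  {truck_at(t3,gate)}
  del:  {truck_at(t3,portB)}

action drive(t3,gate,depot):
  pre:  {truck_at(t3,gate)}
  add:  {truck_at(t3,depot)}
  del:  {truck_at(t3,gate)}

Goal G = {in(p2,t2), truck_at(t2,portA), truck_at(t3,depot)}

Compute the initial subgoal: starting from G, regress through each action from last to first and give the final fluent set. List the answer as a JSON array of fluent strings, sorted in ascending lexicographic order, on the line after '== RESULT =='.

Regress step by step:
  through step 4 (drive(t3,gate,depot)): drop {truck_at(t3,depot)}, keep {in(p2,t2), truck_at(t2,portA)}, require {truck_at(t3,gate)}
    → {in(p2,t2), truck_at(t2,portA), truck_at(t3,gate)}
  through step 3 (drive(t3,portB,gate)): drop {truck_at(t3,gate)}, keep {in(p2,t2), truck_at(t2,portA)}, require {truck_at(t3,portB)}
    → {in(p2,t2), truck_at(t2,portA), truck_at(t3,portB)}
  through step 2 (drive(t3,gate,portB)): drop {truck_at(t3,portB)}, keep {in(p2,t2), truck_at(t2,portA)}, require {truck_at(t3,gate)}
    → {in(p2,t2), truck_at(t2,portA), truck_at(t3,gate)}
  through step 1 (drive(t2,depot,portA)): drop {truck_at(t2,portA)}, keep {in(p2,t2), truck_at(t3,gate)}, require {truck_at(t2,depot)}
    → {in(p2,t2), truck_at(t2,depot), truck_at(t3,gate)}

== RESULT ==
["in(p2,t2)", "truck_at(t2,depot)", "truck_at(t3,gate)"]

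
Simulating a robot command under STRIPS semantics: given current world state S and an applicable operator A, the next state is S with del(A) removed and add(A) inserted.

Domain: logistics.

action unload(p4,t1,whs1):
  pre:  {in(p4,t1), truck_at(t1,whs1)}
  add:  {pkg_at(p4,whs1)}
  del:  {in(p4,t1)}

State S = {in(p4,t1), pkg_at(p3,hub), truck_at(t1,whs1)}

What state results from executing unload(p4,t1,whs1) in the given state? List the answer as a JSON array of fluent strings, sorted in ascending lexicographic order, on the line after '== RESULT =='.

Progress:
  pre ⊆ S: {in(p4,t1), truck_at(t1,whs1)} ⊆ S  — applicable
  S \ del = {pkg_at(p3,hub), truck_at(t1,whs1)}
  ∪ add   = {pkg_at(p3,hub), pkg_at(p4,whs1), truck_at(t1,whs1)}

== RESULT ==
["pkg_at(p3,hub)", "pkg_at(p4,whs1)", "truck_at(t1,whs1)"]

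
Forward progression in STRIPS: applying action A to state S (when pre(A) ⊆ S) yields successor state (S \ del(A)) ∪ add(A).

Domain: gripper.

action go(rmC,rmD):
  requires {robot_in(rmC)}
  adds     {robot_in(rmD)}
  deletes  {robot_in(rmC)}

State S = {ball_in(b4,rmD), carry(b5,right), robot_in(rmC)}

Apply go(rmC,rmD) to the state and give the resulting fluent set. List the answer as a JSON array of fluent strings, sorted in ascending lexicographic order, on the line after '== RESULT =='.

Compute (S \ del) ∪ add:
  pre ⊆ S: {robot_in(rmC)} ⊆ S  — applicable
  S \ del = {ball_in(b4,rmD), carry(b5,right)}
  ∪ add   = {ball_in(b4,rmD), carry(b5,right), robot_in(rmD)}

== RESULT ==
["ball_in(b4,rmD)", "carry(b5,right)", "robot_in(rmD)"]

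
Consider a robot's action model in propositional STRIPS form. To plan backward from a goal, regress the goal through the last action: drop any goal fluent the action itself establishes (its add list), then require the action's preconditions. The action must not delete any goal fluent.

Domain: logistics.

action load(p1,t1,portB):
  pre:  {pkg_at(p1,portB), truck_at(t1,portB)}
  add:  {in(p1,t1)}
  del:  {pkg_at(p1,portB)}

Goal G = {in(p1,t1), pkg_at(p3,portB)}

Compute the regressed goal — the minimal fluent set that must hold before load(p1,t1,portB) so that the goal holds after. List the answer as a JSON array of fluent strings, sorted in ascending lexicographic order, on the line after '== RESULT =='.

Regress:
  G ∩ del = {}  (empty — regression defined)
  G \ add = {in(p1,t1), pkg_at(p3,portB)} \ {in(p1,t1)} = {pkg_at(p3,portB)}
  ∪ pre   = {pkg_at(p3,portB)} ∪ {pkg_at(p1,portB), truck_at(t1,portB)}
          = {pkg_at(p1,portB), pkg_at(p3,portB), truck_at(t1,portB)}

== RESULT ==
["pkg_at(p1,portB)", "pkg_at(p3,portB)", "truck_at(t1,portB)"]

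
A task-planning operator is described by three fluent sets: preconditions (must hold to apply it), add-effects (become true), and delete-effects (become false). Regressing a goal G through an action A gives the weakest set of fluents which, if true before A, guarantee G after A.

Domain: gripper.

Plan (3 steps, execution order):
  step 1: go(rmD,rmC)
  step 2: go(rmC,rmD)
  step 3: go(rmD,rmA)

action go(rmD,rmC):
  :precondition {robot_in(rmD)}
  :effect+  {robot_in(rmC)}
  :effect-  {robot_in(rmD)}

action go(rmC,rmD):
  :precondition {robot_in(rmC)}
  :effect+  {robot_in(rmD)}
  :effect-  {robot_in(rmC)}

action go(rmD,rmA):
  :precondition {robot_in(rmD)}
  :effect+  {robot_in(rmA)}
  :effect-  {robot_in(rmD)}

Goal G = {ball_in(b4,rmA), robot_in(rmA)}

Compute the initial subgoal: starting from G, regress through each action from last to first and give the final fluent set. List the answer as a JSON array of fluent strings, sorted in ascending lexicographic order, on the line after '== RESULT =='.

Work backward from the goal:
  through step 3 (go(rmD,rmA)): drop {robot_in(rmA)}, keep {ball_in(b4,rmA)}, require {robot_in(rmD)}
    → {ball_in(b4,rmA), robot_in(rmD)}
  through step 2 (go(rmC,rmD)): drop {robot_in(rmD)}, keep {ball_in(b4,rmA)}, require {robot_in(rmC)}
    → {ball_in(b4,rmA), robot_in(rmC)}
  through step 1 (go(rmD,rmC)): drop {robot_in(rmC)}, keep {ball_in(b4,rmA)}, require {robot_in(rmD)}
    → {ball_in(b4,rmA), robot_in(rmD)}

== RESULT ==
["ball_in(b4,rmA)", "robot_in(rmD)"]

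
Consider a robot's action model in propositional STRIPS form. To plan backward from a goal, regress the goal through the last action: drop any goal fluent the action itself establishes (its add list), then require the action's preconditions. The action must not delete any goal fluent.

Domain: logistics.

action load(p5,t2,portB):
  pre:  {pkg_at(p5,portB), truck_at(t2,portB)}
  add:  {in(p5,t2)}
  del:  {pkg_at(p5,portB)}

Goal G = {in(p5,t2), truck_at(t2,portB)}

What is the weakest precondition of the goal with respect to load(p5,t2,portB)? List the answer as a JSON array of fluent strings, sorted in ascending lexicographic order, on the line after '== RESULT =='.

Regress:
  G ∩ del = {}  (empty — regression defined)
  G \ add = {in(p5,t2), truck_at(t2,portB)} \ {in(p5,t2)} = {truck_at(t2,portB)}
  ∪ pre   = {truck_at(t2,portB)} ∪ {pkg_at(p5,portB), truck_at(t2,portB)}
          = {pkg_at(p5,portB), truck_at(t2,portB)}

== RESULT ==
["pkg_at(p5,portB)", "truck_at(t2,portB)"]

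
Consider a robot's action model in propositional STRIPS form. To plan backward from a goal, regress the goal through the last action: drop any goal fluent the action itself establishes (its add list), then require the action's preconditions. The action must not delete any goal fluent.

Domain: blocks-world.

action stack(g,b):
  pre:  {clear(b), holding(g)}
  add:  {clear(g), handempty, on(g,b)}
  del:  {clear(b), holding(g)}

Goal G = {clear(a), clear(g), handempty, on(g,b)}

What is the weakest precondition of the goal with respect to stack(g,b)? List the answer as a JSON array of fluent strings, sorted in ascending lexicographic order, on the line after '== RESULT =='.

Regress:
  G ∩ del = {}  (empty — regression defined)
  G \ add = {clear(a), clear(g), handempty, on(g,b)} \ {clear(g), handempty, on(g,b)} = {clear(a)}
  ∪ pre   = {clear(a)} ∪ {clear(b), holding(g)}
          = {clear(a), clear(b), holding(g)}

== RESULT ==
["clear(a)", "clear(b)", "holding(g)"]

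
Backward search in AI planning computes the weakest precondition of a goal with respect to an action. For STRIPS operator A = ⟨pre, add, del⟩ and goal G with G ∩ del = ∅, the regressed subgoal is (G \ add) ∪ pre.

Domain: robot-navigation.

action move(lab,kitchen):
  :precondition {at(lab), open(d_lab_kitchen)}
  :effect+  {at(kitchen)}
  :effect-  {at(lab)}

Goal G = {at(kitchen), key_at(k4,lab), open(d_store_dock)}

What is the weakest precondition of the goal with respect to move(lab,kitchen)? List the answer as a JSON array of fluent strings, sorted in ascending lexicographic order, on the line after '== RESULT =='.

Regress:
  G ∩ del = {}  (empty — regression defined)
  G \ add = {at(kitchen), key_at(k4,lab), open(d_store_dock)} \ {at(kitchen)} = {key_at(k4,lab), open(d_store_dock)}
  ∪ pre   = {key_at(k4,lab), open(d_store_dock)} ∪ {at(lab), open(d_lab_kitchen)}
          = {at(lab), key_at(k4,lab), open(d_lab_kitchen), open(d_store_dock)}

== RESULT ==
["at(lab)", "key_at(k4,lab)", "open(d_lab_kitchen)", "open(d_store_dock)"]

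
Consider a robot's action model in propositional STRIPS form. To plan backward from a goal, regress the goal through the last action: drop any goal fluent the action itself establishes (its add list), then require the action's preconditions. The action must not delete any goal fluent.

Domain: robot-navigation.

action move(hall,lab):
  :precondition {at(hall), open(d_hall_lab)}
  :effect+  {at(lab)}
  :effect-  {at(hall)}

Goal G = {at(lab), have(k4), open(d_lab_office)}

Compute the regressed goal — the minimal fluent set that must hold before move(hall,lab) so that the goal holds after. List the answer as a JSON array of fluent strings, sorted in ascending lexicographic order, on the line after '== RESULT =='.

Compute (G \ add) ∪ pre:
  G ∩ del = {}  (empty — regression defined)
  G \ add = {at(lab), have(k4), open(d_lab_office)} \ {at(lab)} = {have(k4), open(d_lab_office)}
  ∪ pre   = {have(k4), open(d_lab_office)} ∪ {at(hall), open(d_hall_lab)}
          = {at(hall), have(k4), open(d_hall_lab), open(d_lab_office)}

== RESULT ==
["at(hall)", "have(k4)", "open(d_hall_lab)", "open(d_lab_office)"]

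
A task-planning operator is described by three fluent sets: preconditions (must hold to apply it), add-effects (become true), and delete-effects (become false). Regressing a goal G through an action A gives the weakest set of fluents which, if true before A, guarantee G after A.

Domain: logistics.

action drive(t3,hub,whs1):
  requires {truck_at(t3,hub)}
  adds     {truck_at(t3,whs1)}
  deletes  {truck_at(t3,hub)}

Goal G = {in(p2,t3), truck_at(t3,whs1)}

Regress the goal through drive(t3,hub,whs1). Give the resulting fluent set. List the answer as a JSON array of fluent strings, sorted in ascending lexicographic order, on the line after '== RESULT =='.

Compute (G \ add) ∪ pre:
  G ∩ del = {}  (empty — regression defined)
  G \ add = {in(p2,t3), truck_at(t3,whs1)} \ {truck_at(t3,whs1)} = {in(p2,t3)}
  ∪ pre   = {in(p2,t3)} ∪ {truck_at(t3,hub)}
          = {in(p2,t3), truck_at(t3,hub)}

== RESULT ==
["in(p2,t3)", "truck_at(t3,hub)"]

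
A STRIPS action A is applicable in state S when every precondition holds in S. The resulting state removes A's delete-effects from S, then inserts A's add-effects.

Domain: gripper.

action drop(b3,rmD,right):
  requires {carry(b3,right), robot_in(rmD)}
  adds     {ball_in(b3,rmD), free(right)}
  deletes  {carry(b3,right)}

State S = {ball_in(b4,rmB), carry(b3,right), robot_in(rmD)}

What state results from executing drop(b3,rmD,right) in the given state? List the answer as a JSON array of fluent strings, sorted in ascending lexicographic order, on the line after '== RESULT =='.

Progress:
  pre ⊆ S: {carry(b3,right), robot_in(rmD)} ⊆ S  — applicable
  S \ del = {ball_in(b4,rmB), robot_in(rmD)}
  ∪ add   = {ball_in(b3,rmD), ball_in(b4,rmB), free(right), robot_in(rmD)}

== RESULT ==
["ball_in(b3,rmD)", "ball_in(b4,rmB)", "free(right)", "robot_in(rmD)"]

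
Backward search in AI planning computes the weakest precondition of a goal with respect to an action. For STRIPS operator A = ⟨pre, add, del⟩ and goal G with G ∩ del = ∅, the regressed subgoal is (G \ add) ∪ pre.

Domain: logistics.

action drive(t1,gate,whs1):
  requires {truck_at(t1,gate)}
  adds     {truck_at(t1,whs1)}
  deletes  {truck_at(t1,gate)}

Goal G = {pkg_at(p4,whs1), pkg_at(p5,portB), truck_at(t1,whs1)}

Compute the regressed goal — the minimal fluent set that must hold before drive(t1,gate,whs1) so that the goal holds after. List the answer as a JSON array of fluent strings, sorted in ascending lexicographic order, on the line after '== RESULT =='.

Regress:
  G ∩ del = {}  (empty — regression defined)
  G \ add = {pkg_at(p4,whs1), pkg_at(p5,portB), truck_at(t1,whs1)} \ {truck_at(t1,whs1)} = {pkg_at(p4,whs1), pkg_at(p5,portB)}
  ∪ pre   = {pkg_at(p4,whs1), pkg_at(p5,portB)} ∪ {truck_at(t1,gate)}
          = {pkg_at(p4,whs1), pkg_at(p5,portB), truck_at(t1,gate)}

== RESULT ==
["pkg_at(p4,whs1)", "pkg_at(p5,portB)", "truck_at(t1,gate)"]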